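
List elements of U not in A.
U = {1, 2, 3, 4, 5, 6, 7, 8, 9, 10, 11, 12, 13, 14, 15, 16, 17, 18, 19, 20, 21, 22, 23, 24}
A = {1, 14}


Aᶜ = U \ A = elements in U but not in A
U = {1, 2, 3, 4, 5, 6, 7, 8, 9, 10, 11, 12, 13, 14, 15, 16, 17, 18, 19, 20, 21, 22, 23, 24}
A = {1, 14}
Aᶜ = {2, 3, 4, 5, 6, 7, 8, 9, 10, 11, 12, 13, 15, 16, 17, 18, 19, 20, 21, 22, 23, 24}

Aᶜ = {2, 3, 4, 5, 6, 7, 8, 9, 10, 11, 12, 13, 15, 16, 17, 18, 19, 20, 21, 22, 23, 24}


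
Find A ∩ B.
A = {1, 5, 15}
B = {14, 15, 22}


A ∩ B = elements in both A and B
A = {1, 5, 15}
B = {14, 15, 22}
A ∩ B = {15}

A ∩ B = {15}


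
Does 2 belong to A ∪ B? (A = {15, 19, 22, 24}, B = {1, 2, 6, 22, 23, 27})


A = {15, 19, 22, 24}, B = {1, 2, 6, 22, 23, 27}
A ∪ B = all elements in A or B
A ∪ B = {1, 2, 6, 15, 19, 22, 23, 24, 27}
Checking if 2 ∈ A ∪ B
2 is in A ∪ B → True

2 ∈ A ∪ B


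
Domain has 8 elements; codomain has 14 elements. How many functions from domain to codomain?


Each of |A| = 8 inputs maps to any of |B| = 14 outputs.
# functions = |B|^|A| = 14^8
= 1475789056

Number of functions = 1475789056


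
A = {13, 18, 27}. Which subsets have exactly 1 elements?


|A| = 3, so A has C(3,1) = 3 subsets of size 1.
Enumerate by choosing 1 elements from A at a time:
{13}, {18}, {27}

1-element subsets (3 total): {13}, {18}, {27}


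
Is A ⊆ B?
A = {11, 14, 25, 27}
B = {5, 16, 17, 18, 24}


A ⊆ B means every element of A is in B.
Elements in A not in B: {11, 14, 25, 27}
So A ⊄ B.

No, A ⊄ B


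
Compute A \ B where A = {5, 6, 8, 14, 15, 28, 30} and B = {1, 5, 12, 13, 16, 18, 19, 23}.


A \ B = elements in A but not in B
A = {5, 6, 8, 14, 15, 28, 30}
B = {1, 5, 12, 13, 16, 18, 19, 23}
Remove from A any elements in B
A \ B = {6, 8, 14, 15, 28, 30}

A \ B = {6, 8, 14, 15, 28, 30}


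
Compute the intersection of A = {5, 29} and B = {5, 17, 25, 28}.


A ∩ B = elements in both A and B
A = {5, 29}
B = {5, 17, 25, 28}
A ∩ B = {5}

A ∩ B = {5}


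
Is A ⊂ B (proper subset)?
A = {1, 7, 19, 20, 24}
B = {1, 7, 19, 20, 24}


A ⊂ B requires: A ⊆ B AND A ≠ B.
A ⊆ B? Yes
A = B? Yes
A = B, so A is not a PROPER subset.

No, A is not a proper subset of B


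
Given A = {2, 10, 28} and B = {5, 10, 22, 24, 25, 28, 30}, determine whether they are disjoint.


Disjoint means A ∩ B = ∅.
A ∩ B = {10, 28}
A ∩ B ≠ ∅, so A and B are NOT disjoint.

No, A and B are not disjoint (A ∩ B = {10, 28})


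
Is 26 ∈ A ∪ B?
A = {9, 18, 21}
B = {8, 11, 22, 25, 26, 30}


A = {9, 18, 21}, B = {8, 11, 22, 25, 26, 30}
A ∪ B = all elements in A or B
A ∪ B = {8, 9, 11, 18, 21, 22, 25, 26, 30}
Checking if 26 ∈ A ∪ B
26 is in A ∪ B → True

26 ∈ A ∪ B


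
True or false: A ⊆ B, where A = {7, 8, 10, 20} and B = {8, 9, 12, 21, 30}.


A ⊆ B means every element of A is in B.
Elements in A not in B: {7, 10, 20}
So A ⊄ B.

No, A ⊄ B


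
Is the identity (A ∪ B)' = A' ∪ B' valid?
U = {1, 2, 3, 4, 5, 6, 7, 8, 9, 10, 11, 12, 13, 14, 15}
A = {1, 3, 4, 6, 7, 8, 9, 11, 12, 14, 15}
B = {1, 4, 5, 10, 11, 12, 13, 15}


LHS: A ∪ B = {1, 3, 4, 5, 6, 7, 8, 9, 10, 11, 12, 13, 14, 15}
(A ∪ B)' = U \ (A ∪ B) = {2}
A' = {2, 5, 10, 13}, B' = {2, 3, 6, 7, 8, 9, 14}
Claimed RHS: A' ∪ B' = {2, 3, 5, 6, 7, 8, 9, 10, 13, 14}
Identity is INVALID: LHS = {2} but the RHS claimed here equals {2, 3, 5, 6, 7, 8, 9, 10, 13, 14}. The correct form is (A ∪ B)' = A' ∩ B'.

Identity is invalid: (A ∪ B)' = {2} but A' ∪ B' = {2, 3, 5, 6, 7, 8, 9, 10, 13, 14}. The correct De Morgan law is (A ∪ B)' = A' ∩ B'.


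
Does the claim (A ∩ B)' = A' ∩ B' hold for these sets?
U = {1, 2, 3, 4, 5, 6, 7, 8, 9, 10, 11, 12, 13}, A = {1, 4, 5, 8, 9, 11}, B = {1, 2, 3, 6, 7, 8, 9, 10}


LHS: A ∩ B = {1, 8, 9}
(A ∩ B)' = U \ (A ∩ B) = {2, 3, 4, 5, 6, 7, 10, 11, 12, 13}
A' = {2, 3, 6, 7, 10, 12, 13}, B' = {4, 5, 11, 12, 13}
Claimed RHS: A' ∩ B' = {12, 13}
Identity is INVALID: LHS = {2, 3, 4, 5, 6, 7, 10, 11, 12, 13} but the RHS claimed here equals {12, 13}. The correct form is (A ∩ B)' = A' ∪ B'.

Identity is invalid: (A ∩ B)' = {2, 3, 4, 5, 6, 7, 10, 11, 12, 13} but A' ∩ B' = {12, 13}. The correct De Morgan law is (A ∩ B)' = A' ∪ B'.


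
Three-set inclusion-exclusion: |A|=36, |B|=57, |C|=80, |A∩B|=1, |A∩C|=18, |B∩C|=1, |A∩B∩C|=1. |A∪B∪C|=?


|A∪B∪C| = |A|+|B|+|C| - |A∩B|-|A∩C|-|B∩C| + |A∩B∩C|
= 36+57+80 - 1-18-1 + 1
= 173 - 20 + 1
= 154

|A ∪ B ∪ C| = 154


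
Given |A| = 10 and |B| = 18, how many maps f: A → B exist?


Each of |A| = 10 inputs maps to any of |B| = 18 outputs.
# functions = |B|^|A| = 18^10
= 3570467226624

Number of functions = 3570467226624


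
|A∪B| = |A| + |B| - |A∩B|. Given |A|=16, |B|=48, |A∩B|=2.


|A ∪ B| = |A| + |B| - |A ∩ B|
= 16 + 48 - 2
= 62

|A ∪ B| = 62


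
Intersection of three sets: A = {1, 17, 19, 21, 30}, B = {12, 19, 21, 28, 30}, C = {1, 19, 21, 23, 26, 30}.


A ∩ B = {19, 21, 30}
(A ∩ B) ∩ C = {19, 21, 30}

A ∩ B ∩ C = {19, 21, 30}


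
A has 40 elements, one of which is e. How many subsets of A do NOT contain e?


Subsets of A avoiding e are subsets of A \ {e}, which has 39 elements.
Count = 2^(n-1) = 2^39
= 549755813888

Number of subsets avoiding e = 549755813888


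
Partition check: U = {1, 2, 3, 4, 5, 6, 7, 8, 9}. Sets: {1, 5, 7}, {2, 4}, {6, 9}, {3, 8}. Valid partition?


A partition requires: (1) non-empty parts, (2) pairwise disjoint, (3) union = U
Parts: {1, 5, 7}, {2, 4}, {6, 9}, {3, 8}
Union of parts: {1, 2, 3, 4, 5, 6, 7, 8, 9}
U = {1, 2, 3, 4, 5, 6, 7, 8, 9}
All non-empty? True
Pairwise disjoint? True
Covers U? True

Yes, valid partition


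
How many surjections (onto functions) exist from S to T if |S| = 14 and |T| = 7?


n = |S| = 14, k = |T| = 7. Surjections via inclusion-exclusion:
S(n,k) = Σ(-1)^i × C(k,i) × (k-i)^n, i=0 to k
i=0: (-1)^0×C(7,0)×7^14 = 678223072849
i=1: (-1)^1×C(7,1)×6^14 = -548549148672
i=2: (-1)^2×C(7,2)×5^14 = 128173828125
i=3: (-1)^3×C(7,3)×4^14 = -9395240960
i=4: (-1)^4×C(7,4)×3^14 = 167403915
i=5: (-1)^5×C(7,5)×2^14 = -344064
i=6: (-1)^6×C(7,6)×1^14 = 7
i=7: (-1)^7×C(7,7)×0^14 = 0
Total = 248619571200

Number of surjections = 248619571200


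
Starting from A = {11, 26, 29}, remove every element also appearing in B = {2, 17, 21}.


A \ B = elements in A but not in B
A = {11, 26, 29}
B = {2, 17, 21}
Remove from A any elements in B
A \ B = {11, 26, 29}

A \ B = {11, 26, 29}


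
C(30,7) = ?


C(n,k) = n! / (k!(n-k)!)
C(30,7) = 30! / (7!23!)
= 2035800

C(30,7) = 2035800


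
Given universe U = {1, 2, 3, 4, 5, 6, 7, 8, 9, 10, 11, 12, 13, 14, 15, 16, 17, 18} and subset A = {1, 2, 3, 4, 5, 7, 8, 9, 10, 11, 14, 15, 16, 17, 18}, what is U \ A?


Aᶜ = U \ A = elements in U but not in A
U = {1, 2, 3, 4, 5, 6, 7, 8, 9, 10, 11, 12, 13, 14, 15, 16, 17, 18}
A = {1, 2, 3, 4, 5, 7, 8, 9, 10, 11, 14, 15, 16, 17, 18}
Aᶜ = {6, 12, 13}

Aᶜ = {6, 12, 13}


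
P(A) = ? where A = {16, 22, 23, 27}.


|A| = 4, so |P(A)| = 2^4 = 16
Enumerate subsets by cardinality (0 to 4):
∅, {16}, {22}, {23}, {27}, {16, 22}, {16, 23}, {16, 27}, {22, 23}, {22, 27}, {23, 27}, {16, 22, 23}, {16, 22, 27}, {16, 23, 27}, {22, 23, 27}, {16, 22, 23, 27}

P(A) has 16 subsets: ∅, {16}, {22}, {23}, {27}, {16, 22}, {16, 23}, {16, 27}, {22, 23}, {22, 27}, {23, 27}, {16, 22, 23}, {16, 22, 27}, {16, 23, 27}, {22, 23, 27}, {16, 22, 23, 27}


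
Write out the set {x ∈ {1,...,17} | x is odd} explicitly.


Checking each candidate:
Condition: odd numbers in {1,...,17}
Result = {1, 3, 5, 7, 9, 11, 13, 15, 17}

{1, 3, 5, 7, 9, 11, 13, 15, 17}


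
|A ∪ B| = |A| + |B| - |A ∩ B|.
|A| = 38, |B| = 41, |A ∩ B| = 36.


|A ∪ B| = |A| + |B| - |A ∩ B|
= 38 + 41 - 36
= 43

|A ∪ B| = 43


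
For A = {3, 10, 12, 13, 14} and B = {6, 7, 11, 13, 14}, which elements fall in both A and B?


A = {3, 10, 12, 13, 14}
B = {6, 7, 11, 13, 14}
Region: in both A and B
Elements: {13, 14}

Elements in both A and B: {13, 14}


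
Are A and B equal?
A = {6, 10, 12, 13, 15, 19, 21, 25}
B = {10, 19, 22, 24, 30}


Two sets are equal iff they have exactly the same elements.
A = {6, 10, 12, 13, 15, 19, 21, 25}
B = {10, 19, 22, 24, 30}
Differences: {6, 12, 13, 15, 21, 22, 24, 25, 30}
A ≠ B

No, A ≠ B


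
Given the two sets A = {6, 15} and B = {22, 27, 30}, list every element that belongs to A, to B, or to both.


A ∪ B = all elements in A or B (or both)
A = {6, 15}
B = {22, 27, 30}
A ∪ B = {6, 15, 22, 27, 30}

A ∪ B = {6, 15, 22, 27, 30}


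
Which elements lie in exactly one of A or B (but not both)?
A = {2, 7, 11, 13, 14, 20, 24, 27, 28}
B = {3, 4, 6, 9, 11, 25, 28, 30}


A △ B = (A \ B) ∪ (B \ A) = elements in exactly one of A or B
A \ B = {2, 7, 13, 14, 20, 24, 27}
B \ A = {3, 4, 6, 9, 25, 30}
A △ B = {2, 3, 4, 6, 7, 9, 13, 14, 20, 24, 25, 27, 30}

A △ B = {2, 3, 4, 6, 7, 9, 13, 14, 20, 24, 25, 27, 30}


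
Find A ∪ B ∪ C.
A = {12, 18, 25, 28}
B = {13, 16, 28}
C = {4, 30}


A ∪ B = {12, 13, 16, 18, 25, 28}
(A ∪ B) ∪ C = {4, 12, 13, 16, 18, 25, 28, 30}

A ∪ B ∪ C = {4, 12, 13, 16, 18, 25, 28, 30}


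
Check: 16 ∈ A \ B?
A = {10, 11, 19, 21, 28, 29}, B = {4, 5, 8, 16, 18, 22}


A = {10, 11, 19, 21, 28, 29}, B = {4, 5, 8, 16, 18, 22}
A \ B = elements in A but not in B
A \ B = {10, 11, 19, 21, 28, 29}
Checking if 16 ∈ A \ B
16 is not in A \ B → False

16 ∉ A \ B


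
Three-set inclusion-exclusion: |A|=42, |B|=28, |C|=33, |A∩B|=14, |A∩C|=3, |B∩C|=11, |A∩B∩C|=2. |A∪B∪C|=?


|A∪B∪C| = |A|+|B|+|C| - |A∩B|-|A∩C|-|B∩C| + |A∩B∩C|
= 42+28+33 - 14-3-11 + 2
= 103 - 28 + 2
= 77

|A ∪ B ∪ C| = 77


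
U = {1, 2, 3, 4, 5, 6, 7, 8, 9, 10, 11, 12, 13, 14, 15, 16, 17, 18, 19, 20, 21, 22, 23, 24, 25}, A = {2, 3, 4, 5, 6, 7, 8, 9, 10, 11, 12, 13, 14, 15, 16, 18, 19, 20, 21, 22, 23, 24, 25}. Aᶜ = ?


Aᶜ = U \ A = elements in U but not in A
U = {1, 2, 3, 4, 5, 6, 7, 8, 9, 10, 11, 12, 13, 14, 15, 16, 17, 18, 19, 20, 21, 22, 23, 24, 25}
A = {2, 3, 4, 5, 6, 7, 8, 9, 10, 11, 12, 13, 14, 15, 16, 18, 19, 20, 21, 22, 23, 24, 25}
Aᶜ = {1, 17}

Aᶜ = {1, 17}


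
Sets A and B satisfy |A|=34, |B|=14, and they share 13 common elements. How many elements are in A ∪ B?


|A ∪ B| = |A| + |B| - |A ∩ B|
= 34 + 14 - 13
= 35

|A ∪ B| = 35


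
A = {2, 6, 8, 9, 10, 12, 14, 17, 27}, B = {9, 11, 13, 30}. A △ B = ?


A △ B = (A \ B) ∪ (B \ A) = elements in exactly one of A or B
A \ B = {2, 6, 8, 10, 12, 14, 17, 27}
B \ A = {11, 13, 30}
A △ B = {2, 6, 8, 10, 11, 12, 13, 14, 17, 27, 30}

A △ B = {2, 6, 8, 10, 11, 12, 13, 14, 17, 27, 30}


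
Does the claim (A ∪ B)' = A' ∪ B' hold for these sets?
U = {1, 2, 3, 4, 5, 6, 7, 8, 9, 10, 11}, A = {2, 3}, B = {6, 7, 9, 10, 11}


LHS: A ∪ B = {2, 3, 6, 7, 9, 10, 11}
(A ∪ B)' = U \ (A ∪ B) = {1, 4, 5, 8}
A' = {1, 4, 5, 6, 7, 8, 9, 10, 11}, B' = {1, 2, 3, 4, 5, 8}
Claimed RHS: A' ∪ B' = {1, 2, 3, 4, 5, 6, 7, 8, 9, 10, 11}
Identity is INVALID: LHS = {1, 4, 5, 8} but the RHS claimed here equals {1, 2, 3, 4, 5, 6, 7, 8, 9, 10, 11}. The correct form is (A ∪ B)' = A' ∩ B'.

Identity is invalid: (A ∪ B)' = {1, 4, 5, 8} but A' ∪ B' = {1, 2, 3, 4, 5, 6, 7, 8, 9, 10, 11}. The correct De Morgan law is (A ∪ B)' = A' ∩ B'.


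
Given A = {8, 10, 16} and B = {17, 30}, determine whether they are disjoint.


Disjoint means A ∩ B = ∅.
A ∩ B = ∅
A ∩ B = ∅, so A and B are disjoint.

Yes, A and B are disjoint


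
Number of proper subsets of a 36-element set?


Total subsets = 2^n = 2^36 = 68719476736
Proper subsets exclude the set itself: 2^n - 1
= 68719476736 - 1
= 68719476735

Number of proper subsets = 68719476735


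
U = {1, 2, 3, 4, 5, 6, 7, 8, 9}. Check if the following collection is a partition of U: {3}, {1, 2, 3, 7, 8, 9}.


A partition requires: (1) non-empty parts, (2) pairwise disjoint, (3) union = U
Parts: {3}, {1, 2, 3, 7, 8, 9}
Union of parts: {1, 2, 3, 7, 8, 9}
U = {1, 2, 3, 4, 5, 6, 7, 8, 9}
All non-empty? True
Pairwise disjoint? False
Covers U? False

No, not a valid partition


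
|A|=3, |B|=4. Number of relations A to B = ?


A relation from A to B is any subset of A × B.
|A × B| = 3 × 4 = 12
# relations = 2^|A × B| = 2^12 = 4096

Number of relations = 4096


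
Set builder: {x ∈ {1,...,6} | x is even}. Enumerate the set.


Checking each candidate:
Condition: even numbers in {1,...,6}
Result = {2, 4, 6}

{2, 4, 6}


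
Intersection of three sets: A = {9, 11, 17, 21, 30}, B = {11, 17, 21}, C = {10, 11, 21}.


A ∩ B = {11, 17, 21}
(A ∩ B) ∩ C = {11, 21}

A ∩ B ∩ C = {11, 21}


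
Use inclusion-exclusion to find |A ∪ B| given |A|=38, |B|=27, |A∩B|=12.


|A ∪ B| = |A| + |B| - |A ∩ B|
= 38 + 27 - 12
= 53

|A ∪ B| = 53


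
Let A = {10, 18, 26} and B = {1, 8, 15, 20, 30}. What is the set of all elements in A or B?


A ∪ B = all elements in A or B (or both)
A = {10, 18, 26}
B = {1, 8, 15, 20, 30}
A ∪ B = {1, 8, 10, 15, 18, 20, 26, 30}

A ∪ B = {1, 8, 10, 15, 18, 20, 26, 30}


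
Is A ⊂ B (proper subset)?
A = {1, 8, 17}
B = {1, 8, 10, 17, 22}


A ⊂ B requires: A ⊆ B AND A ≠ B.
A ⊆ B? Yes
A = B? No
A ⊂ B: Yes (A is a proper subset of B)

Yes, A ⊂ B


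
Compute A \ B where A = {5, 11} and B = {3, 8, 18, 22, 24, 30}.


A \ B = elements in A but not in B
A = {5, 11}
B = {3, 8, 18, 22, 24, 30}
Remove from A any elements in B
A \ B = {5, 11}

A \ B = {5, 11}


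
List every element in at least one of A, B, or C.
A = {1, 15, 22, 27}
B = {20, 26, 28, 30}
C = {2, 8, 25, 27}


A ∪ B = {1, 15, 20, 22, 26, 27, 28, 30}
(A ∪ B) ∪ C = {1, 2, 8, 15, 20, 22, 25, 26, 27, 28, 30}

A ∪ B ∪ C = {1, 2, 8, 15, 20, 22, 25, 26, 27, 28, 30}


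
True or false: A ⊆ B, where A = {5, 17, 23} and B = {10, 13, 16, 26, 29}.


A ⊆ B means every element of A is in B.
Elements in A not in B: {5, 17, 23}
So A ⊄ B.

No, A ⊄ B


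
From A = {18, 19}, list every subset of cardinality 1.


|A| = 2, so A has C(2,1) = 2 subsets of size 1.
Enumerate by choosing 1 elements from A at a time:
{18}, {19}

1-element subsets (2 total): {18}, {19}


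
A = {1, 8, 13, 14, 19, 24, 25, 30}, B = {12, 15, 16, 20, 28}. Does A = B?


Two sets are equal iff they have exactly the same elements.
A = {1, 8, 13, 14, 19, 24, 25, 30}
B = {12, 15, 16, 20, 28}
Differences: {1, 8, 12, 13, 14, 15, 16, 19, 20, 24, 25, 28, 30}
A ≠ B

No, A ≠ B


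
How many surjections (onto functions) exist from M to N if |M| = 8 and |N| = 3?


n = |M| = 8, k = |N| = 3. Surjections via inclusion-exclusion:
S(n,k) = Σ(-1)^i × C(k,i) × (k-i)^n, i=0 to k
i=0: (-1)^0×C(3,0)×3^8 = 6561
i=1: (-1)^1×C(3,1)×2^8 = -768
i=2: (-1)^2×C(3,2)×1^8 = 3
i=3: (-1)^3×C(3,3)×0^8 = 0
Total = 5796

Number of surjections = 5796


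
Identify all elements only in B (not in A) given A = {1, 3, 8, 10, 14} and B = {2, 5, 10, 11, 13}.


A = {1, 3, 8, 10, 14}
B = {2, 5, 10, 11, 13}
Region: only in B (not in A)
Elements: {2, 5, 11, 13}

Elements only in B (not in A): {2, 5, 11, 13}


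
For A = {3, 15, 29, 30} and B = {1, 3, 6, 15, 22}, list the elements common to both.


A ∩ B = elements in both A and B
A = {3, 15, 29, 30}
B = {1, 3, 6, 15, 22}
A ∩ B = {3, 15}

A ∩ B = {3, 15}


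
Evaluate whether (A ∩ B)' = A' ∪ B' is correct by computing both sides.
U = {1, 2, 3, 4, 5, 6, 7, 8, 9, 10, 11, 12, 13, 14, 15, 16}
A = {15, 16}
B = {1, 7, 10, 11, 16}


LHS: A ∩ B = {16}
(A ∩ B)' = U \ (A ∩ B) = {1, 2, 3, 4, 5, 6, 7, 8, 9, 10, 11, 12, 13, 14, 15}
A' = {1, 2, 3, 4, 5, 6, 7, 8, 9, 10, 11, 12, 13, 14}, B' = {2, 3, 4, 5, 6, 8, 9, 12, 13, 14, 15}
Claimed RHS: A' ∪ B' = {1, 2, 3, 4, 5, 6, 7, 8, 9, 10, 11, 12, 13, 14, 15}
Identity is VALID: LHS = RHS = {1, 2, 3, 4, 5, 6, 7, 8, 9, 10, 11, 12, 13, 14, 15} ✓

Identity is valid. (A ∩ B)' = A' ∪ B' = {1, 2, 3, 4, 5, 6, 7, 8, 9, 10, 11, 12, 13, 14, 15}


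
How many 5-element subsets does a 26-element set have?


C(n,k) = n! / (k!(n-k)!)
C(26,5) = 26! / (5!21!)
= 65780

C(26,5) = 65780


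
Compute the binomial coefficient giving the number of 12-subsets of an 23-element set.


C(n,k) = n! / (k!(n-k)!)
C(23,12) = 23! / (12!11!)
= 1352078

C(23,12) = 1352078


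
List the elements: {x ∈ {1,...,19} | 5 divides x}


Checking each candidate:
Condition: multiples of 5 in {1,...,19}
Result = {5, 10, 15}

{5, 10, 15}


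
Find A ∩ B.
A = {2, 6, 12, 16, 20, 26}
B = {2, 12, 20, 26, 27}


A ∩ B = elements in both A and B
A = {2, 6, 12, 16, 20, 26}
B = {2, 12, 20, 26, 27}
A ∩ B = {2, 12, 20, 26}

A ∩ B = {2, 12, 20, 26}


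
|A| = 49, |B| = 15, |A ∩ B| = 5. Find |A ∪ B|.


|A ∪ B| = |A| + |B| - |A ∩ B|
= 49 + 15 - 5
= 59

|A ∪ B| = 59


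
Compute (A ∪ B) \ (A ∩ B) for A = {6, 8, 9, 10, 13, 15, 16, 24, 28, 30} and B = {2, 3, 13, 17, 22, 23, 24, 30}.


A △ B = (A \ B) ∪ (B \ A) = elements in exactly one of A or B
A \ B = {6, 8, 9, 10, 15, 16, 28}
B \ A = {2, 3, 17, 22, 23}
A △ B = {2, 3, 6, 8, 9, 10, 15, 16, 17, 22, 23, 28}

A △ B = {2, 3, 6, 8, 9, 10, 15, 16, 17, 22, 23, 28}


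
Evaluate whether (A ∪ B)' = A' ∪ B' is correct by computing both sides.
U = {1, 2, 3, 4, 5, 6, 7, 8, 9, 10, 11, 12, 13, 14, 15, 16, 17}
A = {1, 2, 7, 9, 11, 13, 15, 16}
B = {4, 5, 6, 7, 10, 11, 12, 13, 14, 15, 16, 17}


LHS: A ∪ B = {1, 2, 4, 5, 6, 7, 9, 10, 11, 12, 13, 14, 15, 16, 17}
(A ∪ B)' = U \ (A ∪ B) = {3, 8}
A' = {3, 4, 5, 6, 8, 10, 12, 14, 17}, B' = {1, 2, 3, 8, 9}
Claimed RHS: A' ∪ B' = {1, 2, 3, 4, 5, 6, 8, 9, 10, 12, 14, 17}
Identity is INVALID: LHS = {3, 8} but the RHS claimed here equals {1, 2, 3, 4, 5, 6, 8, 9, 10, 12, 14, 17}. The correct form is (A ∪ B)' = A' ∩ B'.

Identity is invalid: (A ∪ B)' = {3, 8} but A' ∪ B' = {1, 2, 3, 4, 5, 6, 8, 9, 10, 12, 14, 17}. The correct De Morgan law is (A ∪ B)' = A' ∩ B'.


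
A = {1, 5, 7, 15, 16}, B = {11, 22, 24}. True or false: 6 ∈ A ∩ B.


A = {1, 5, 7, 15, 16}, B = {11, 22, 24}
A ∩ B = elements in both A and B
A ∩ B = ∅
Checking if 6 ∈ A ∩ B
6 is not in A ∩ B → False

6 ∉ A ∩ B


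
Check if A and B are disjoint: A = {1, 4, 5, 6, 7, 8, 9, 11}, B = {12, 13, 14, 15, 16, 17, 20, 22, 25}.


Disjoint means A ∩ B = ∅.
A ∩ B = ∅
A ∩ B = ∅, so A and B are disjoint.

Yes, A and B are disjoint


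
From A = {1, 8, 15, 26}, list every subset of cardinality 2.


|A| = 4, so A has C(4,2) = 6 subsets of size 2.
Enumerate by choosing 2 elements from A at a time:
{1, 8}, {1, 15}, {1, 26}, {8, 15}, {8, 26}, {15, 26}

2-element subsets (6 total): {1, 8}, {1, 15}, {1, 26}, {8, 15}, {8, 26}, {15, 26}


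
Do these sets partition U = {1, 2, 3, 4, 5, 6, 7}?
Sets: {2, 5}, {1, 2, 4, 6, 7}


A partition requires: (1) non-empty parts, (2) pairwise disjoint, (3) union = U
Parts: {2, 5}, {1, 2, 4, 6, 7}
Union of parts: {1, 2, 4, 5, 6, 7}
U = {1, 2, 3, 4, 5, 6, 7}
All non-empty? True
Pairwise disjoint? False
Covers U? False

No, not a valid partition


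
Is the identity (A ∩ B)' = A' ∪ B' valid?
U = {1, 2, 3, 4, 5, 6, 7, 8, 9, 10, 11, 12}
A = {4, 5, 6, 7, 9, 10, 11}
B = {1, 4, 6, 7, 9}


LHS: A ∩ B = {4, 6, 7, 9}
(A ∩ B)' = U \ (A ∩ B) = {1, 2, 3, 5, 8, 10, 11, 12}
A' = {1, 2, 3, 8, 12}, B' = {2, 3, 5, 8, 10, 11, 12}
Claimed RHS: A' ∪ B' = {1, 2, 3, 5, 8, 10, 11, 12}
Identity is VALID: LHS = RHS = {1, 2, 3, 5, 8, 10, 11, 12} ✓

Identity is valid. (A ∩ B)' = A' ∪ B' = {1, 2, 3, 5, 8, 10, 11, 12}


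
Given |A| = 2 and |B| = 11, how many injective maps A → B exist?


An injection sends each of |A| = 2 inputs to a distinct output in B.
# injections = |B|·(|B|-1)·…·(|B|-|A|+1) = 11! / (11 - 2)!
= 11 × 10
= 110

Number of injections = 110


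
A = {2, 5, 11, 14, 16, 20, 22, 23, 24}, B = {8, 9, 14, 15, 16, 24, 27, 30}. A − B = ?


A \ B = elements in A but not in B
A = {2, 5, 11, 14, 16, 20, 22, 23, 24}
B = {8, 9, 14, 15, 16, 24, 27, 30}
Remove from A any elements in B
A \ B = {2, 5, 11, 20, 22, 23}

A \ B = {2, 5, 11, 20, 22, 23}


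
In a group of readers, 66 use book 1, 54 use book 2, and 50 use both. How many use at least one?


|A ∪ B| = |A| + |B| - |A ∩ B|
= 66 + 54 - 50
= 70

|A ∪ B| = 70


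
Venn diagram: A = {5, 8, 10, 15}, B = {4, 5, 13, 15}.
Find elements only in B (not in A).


A = {5, 8, 10, 15}
B = {4, 5, 13, 15}
Region: only in B (not in A)
Elements: {4, 13}

Elements only in B (not in A): {4, 13}


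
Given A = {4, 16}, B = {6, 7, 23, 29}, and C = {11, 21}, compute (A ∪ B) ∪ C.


A ∪ B = {4, 6, 7, 16, 23, 29}
(A ∪ B) ∪ C = {4, 6, 7, 11, 16, 21, 23, 29}

A ∪ B ∪ C = {4, 6, 7, 11, 16, 21, 23, 29}


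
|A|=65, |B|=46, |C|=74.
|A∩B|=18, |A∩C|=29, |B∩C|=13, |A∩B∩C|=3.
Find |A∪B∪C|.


|A∪B∪C| = |A|+|B|+|C| - |A∩B|-|A∩C|-|B∩C| + |A∩B∩C|
= 65+46+74 - 18-29-13 + 3
= 185 - 60 + 3
= 128

|A ∪ B ∪ C| = 128


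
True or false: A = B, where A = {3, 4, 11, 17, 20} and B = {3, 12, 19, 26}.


Two sets are equal iff they have exactly the same elements.
A = {3, 4, 11, 17, 20}
B = {3, 12, 19, 26}
Differences: {4, 11, 12, 17, 19, 20, 26}
A ≠ B

No, A ≠ B


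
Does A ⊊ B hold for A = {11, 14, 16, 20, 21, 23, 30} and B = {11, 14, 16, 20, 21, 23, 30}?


A ⊂ B requires: A ⊆ B AND A ≠ B.
A ⊆ B? Yes
A = B? Yes
A = B, so A is not a PROPER subset.

No, A is not a proper subset of B


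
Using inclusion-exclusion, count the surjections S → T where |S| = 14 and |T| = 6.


n = |S| = 14, k = |T| = 6. Surjections via inclusion-exclusion:
S(n,k) = Σ(-1)^i × C(k,i) × (k-i)^n, i=0 to k
i=0: (-1)^0×C(6,0)×6^14 = 78364164096
i=1: (-1)^1×C(6,1)×5^14 = -36621093750
i=2: (-1)^2×C(6,2)×4^14 = 4026531840
i=3: (-1)^3×C(6,3)×3^14 = -95659380
i=4: (-1)^4×C(6,4)×2^14 = 245760
i=5: (-1)^5×C(6,5)×1^14 = -6
i=6: (-1)^6×C(6,6)×0^14 = 0
Total = 45674188560

Number of surjections = 45674188560


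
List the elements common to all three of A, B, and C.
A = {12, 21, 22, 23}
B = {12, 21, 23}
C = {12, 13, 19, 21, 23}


A ∩ B = {12, 21, 23}
(A ∩ B) ∩ C = {12, 21, 23}

A ∩ B ∩ C = {12, 21, 23}


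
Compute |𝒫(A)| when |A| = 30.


Number of subsets = 2^n
= 2^30
= 1073741824

|P(A)| = 1073741824


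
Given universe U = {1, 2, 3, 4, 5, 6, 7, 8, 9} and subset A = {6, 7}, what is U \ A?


Aᶜ = U \ A = elements in U but not in A
U = {1, 2, 3, 4, 5, 6, 7, 8, 9}
A = {6, 7}
Aᶜ = {1, 2, 3, 4, 5, 8, 9}

Aᶜ = {1, 2, 3, 4, 5, 8, 9}


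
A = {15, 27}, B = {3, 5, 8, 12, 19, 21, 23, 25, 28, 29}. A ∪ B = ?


A ∪ B = all elements in A or B (or both)
A = {15, 27}
B = {3, 5, 8, 12, 19, 21, 23, 25, 28, 29}
A ∪ B = {3, 5, 8, 12, 15, 19, 21, 23, 25, 27, 28, 29}

A ∪ B = {3, 5, 8, 12, 15, 19, 21, 23, 25, 27, 28, 29}


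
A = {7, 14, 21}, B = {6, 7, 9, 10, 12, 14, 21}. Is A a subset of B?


A ⊆ B means every element of A is in B.
All elements of A are in B.
So A ⊆ B.

Yes, A ⊆ B


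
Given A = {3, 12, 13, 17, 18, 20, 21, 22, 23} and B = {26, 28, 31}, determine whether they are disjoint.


Disjoint means A ∩ B = ∅.
A ∩ B = ∅
A ∩ B = ∅, so A and B are disjoint.

Yes, A and B are disjoint


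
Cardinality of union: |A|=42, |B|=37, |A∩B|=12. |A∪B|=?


|A ∪ B| = |A| + |B| - |A ∩ B|
= 42 + 37 - 12
= 67

|A ∪ B| = 67


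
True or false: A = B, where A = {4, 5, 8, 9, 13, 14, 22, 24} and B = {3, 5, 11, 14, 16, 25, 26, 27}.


Two sets are equal iff they have exactly the same elements.
A = {4, 5, 8, 9, 13, 14, 22, 24}
B = {3, 5, 11, 14, 16, 25, 26, 27}
Differences: {3, 4, 8, 9, 11, 13, 16, 22, 24, 25, 26, 27}
A ≠ B

No, A ≠ B


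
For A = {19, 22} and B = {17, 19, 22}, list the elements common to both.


A ∩ B = elements in both A and B
A = {19, 22}
B = {17, 19, 22}
A ∩ B = {19, 22}

A ∩ B = {19, 22}


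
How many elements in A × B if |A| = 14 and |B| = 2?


|A × B| = |A| × |B|
= 14 × 2
= 28

|A × B| = 28


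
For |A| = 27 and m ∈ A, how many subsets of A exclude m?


Subsets of A avoiding m are subsets of A \ {m}, which has 26 elements.
Count = 2^(n-1) = 2^26
= 67108864

Number of subsets avoiding m = 67108864


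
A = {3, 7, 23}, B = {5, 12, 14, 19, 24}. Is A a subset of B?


A ⊆ B means every element of A is in B.
Elements in A not in B: {3, 7, 23}
So A ⊄ B.

No, A ⊄ B


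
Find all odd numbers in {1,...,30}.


Checking each candidate:
Condition: odd numbers in {1,...,30}
Result = {1, 3, 5, 7, 9, 11, 13, 15, 17, 19, 21, 23, 25, 27, 29}

{1, 3, 5, 7, 9, 11, 13, 15, 17, 19, 21, 23, 25, 27, 29}


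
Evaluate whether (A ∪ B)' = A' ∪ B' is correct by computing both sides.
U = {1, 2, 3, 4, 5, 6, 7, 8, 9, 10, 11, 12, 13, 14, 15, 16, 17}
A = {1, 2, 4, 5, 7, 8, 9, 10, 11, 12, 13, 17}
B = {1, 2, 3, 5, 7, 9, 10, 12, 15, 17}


LHS: A ∪ B = {1, 2, 3, 4, 5, 7, 8, 9, 10, 11, 12, 13, 15, 17}
(A ∪ B)' = U \ (A ∪ B) = {6, 14, 16}
A' = {3, 6, 14, 15, 16}, B' = {4, 6, 8, 11, 13, 14, 16}
Claimed RHS: A' ∪ B' = {3, 4, 6, 8, 11, 13, 14, 15, 16}
Identity is INVALID: LHS = {6, 14, 16} but the RHS claimed here equals {3, 4, 6, 8, 11, 13, 14, 15, 16}. The correct form is (A ∪ B)' = A' ∩ B'.

Identity is invalid: (A ∪ B)' = {6, 14, 16} but A' ∪ B' = {3, 4, 6, 8, 11, 13, 14, 15, 16}. The correct De Morgan law is (A ∪ B)' = A' ∩ B'.


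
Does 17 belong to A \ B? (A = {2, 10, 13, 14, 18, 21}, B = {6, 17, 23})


A = {2, 10, 13, 14, 18, 21}, B = {6, 17, 23}
A \ B = elements in A but not in B
A \ B = {2, 10, 13, 14, 18, 21}
Checking if 17 ∈ A \ B
17 is not in A \ B → False

17 ∉ A \ B


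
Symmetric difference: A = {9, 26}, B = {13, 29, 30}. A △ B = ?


A △ B = (A \ B) ∪ (B \ A) = elements in exactly one of A or B
A \ B = {9, 26}
B \ A = {13, 29, 30}
A △ B = {9, 13, 26, 29, 30}

A △ B = {9, 13, 26, 29, 30}


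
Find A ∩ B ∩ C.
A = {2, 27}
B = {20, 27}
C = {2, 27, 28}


A ∩ B = {27}
(A ∩ B) ∩ C = {27}

A ∩ B ∩ C = {27}


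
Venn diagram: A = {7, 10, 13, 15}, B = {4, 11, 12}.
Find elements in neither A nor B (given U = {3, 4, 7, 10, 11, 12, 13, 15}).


A = {7, 10, 13, 15}
B = {4, 11, 12}
Region: in neither A nor B (given U = {3, 4, 7, 10, 11, 12, 13, 15})
Elements: {3}

Elements in neither A nor B (given U = {3, 4, 7, 10, 11, 12, 13, 15}): {3}


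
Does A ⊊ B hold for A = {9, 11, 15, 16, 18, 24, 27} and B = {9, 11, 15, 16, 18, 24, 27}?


A ⊂ B requires: A ⊆ B AND A ≠ B.
A ⊆ B? Yes
A = B? Yes
A = B, so A is not a PROPER subset.

No, A is not a proper subset of B


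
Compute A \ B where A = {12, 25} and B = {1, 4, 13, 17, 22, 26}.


A \ B = elements in A but not in B
A = {12, 25}
B = {1, 4, 13, 17, 22, 26}
Remove from A any elements in B
A \ B = {12, 25}

A \ B = {12, 25}


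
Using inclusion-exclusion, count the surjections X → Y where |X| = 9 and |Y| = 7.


n = |X| = 9, k = |Y| = 7. Surjections via inclusion-exclusion:
S(n,k) = Σ(-1)^i × C(k,i) × (k-i)^n, i=0 to k
i=0: (-1)^0×C(7,0)×7^9 = 40353607
i=1: (-1)^1×C(7,1)×6^9 = -70543872
i=2: (-1)^2×C(7,2)×5^9 = 41015625
i=3: (-1)^3×C(7,3)×4^9 = -9175040
i=4: (-1)^4×C(7,4)×3^9 = 688905
i=5: (-1)^5×C(7,5)×2^9 = -10752
i=6: (-1)^6×C(7,6)×1^9 = 7
i=7: (-1)^7×C(7,7)×0^9 = 0
Total = 2328480

Number of surjections = 2328480


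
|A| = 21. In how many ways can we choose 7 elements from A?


C(n,k) = n! / (k!(n-k)!)
C(21,7) = 21! / (7!14!)
= 116280

C(21,7) = 116280


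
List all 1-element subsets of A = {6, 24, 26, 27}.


|A| = 4, so A has C(4,1) = 4 subsets of size 1.
Enumerate by choosing 1 elements from A at a time:
{6}, {24}, {26}, {27}

1-element subsets (4 total): {6}, {24}, {26}, {27}


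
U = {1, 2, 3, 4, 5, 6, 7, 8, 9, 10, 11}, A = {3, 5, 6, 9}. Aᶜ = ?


Aᶜ = U \ A = elements in U but not in A
U = {1, 2, 3, 4, 5, 6, 7, 8, 9, 10, 11}
A = {3, 5, 6, 9}
Aᶜ = {1, 2, 4, 7, 8, 10, 11}

Aᶜ = {1, 2, 4, 7, 8, 10, 11}


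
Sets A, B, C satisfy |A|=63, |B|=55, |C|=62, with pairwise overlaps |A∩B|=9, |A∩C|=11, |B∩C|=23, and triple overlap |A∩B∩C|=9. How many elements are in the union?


|A∪B∪C| = |A|+|B|+|C| - |A∩B|-|A∩C|-|B∩C| + |A∩B∩C|
= 63+55+62 - 9-11-23 + 9
= 180 - 43 + 9
= 146

|A ∪ B ∪ C| = 146


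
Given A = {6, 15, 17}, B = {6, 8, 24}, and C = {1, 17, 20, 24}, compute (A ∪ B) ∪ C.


A ∪ B = {6, 8, 15, 17, 24}
(A ∪ B) ∪ C = {1, 6, 8, 15, 17, 20, 24}

A ∪ B ∪ C = {1, 6, 8, 15, 17, 20, 24}


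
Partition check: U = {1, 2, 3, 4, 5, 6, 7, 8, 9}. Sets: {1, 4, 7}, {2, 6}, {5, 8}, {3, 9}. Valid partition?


A partition requires: (1) non-empty parts, (2) pairwise disjoint, (3) union = U
Parts: {1, 4, 7}, {2, 6}, {5, 8}, {3, 9}
Union of parts: {1, 2, 3, 4, 5, 6, 7, 8, 9}
U = {1, 2, 3, 4, 5, 6, 7, 8, 9}
All non-empty? True
Pairwise disjoint? True
Covers U? True

Yes, valid partition


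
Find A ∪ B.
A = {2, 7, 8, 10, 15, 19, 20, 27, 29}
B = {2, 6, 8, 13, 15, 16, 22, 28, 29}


A ∪ B = all elements in A or B (or both)
A = {2, 7, 8, 10, 15, 19, 20, 27, 29}
B = {2, 6, 8, 13, 15, 16, 22, 28, 29}
A ∪ B = {2, 6, 7, 8, 10, 13, 15, 16, 19, 20, 22, 27, 28, 29}

A ∪ B = {2, 6, 7, 8, 10, 13, 15, 16, 19, 20, 22, 27, 28, 29}


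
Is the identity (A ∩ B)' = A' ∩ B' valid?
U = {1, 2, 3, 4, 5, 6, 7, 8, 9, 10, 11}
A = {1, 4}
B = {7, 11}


LHS: A ∩ B = ∅
(A ∩ B)' = U \ (A ∩ B) = {1, 2, 3, 4, 5, 6, 7, 8, 9, 10, 11}
A' = {2, 3, 5, 6, 7, 8, 9, 10, 11}, B' = {1, 2, 3, 4, 5, 6, 8, 9, 10}
Claimed RHS: A' ∩ B' = {2, 3, 5, 6, 8, 9, 10}
Identity is INVALID: LHS = {1, 2, 3, 4, 5, 6, 7, 8, 9, 10, 11} but the RHS claimed here equals {2, 3, 5, 6, 8, 9, 10}. The correct form is (A ∩ B)' = A' ∪ B'.

Identity is invalid: (A ∩ B)' = {1, 2, 3, 4, 5, 6, 7, 8, 9, 10, 11} but A' ∩ B' = {2, 3, 5, 6, 8, 9, 10}. The correct De Morgan law is (A ∩ B)' = A' ∪ B'.


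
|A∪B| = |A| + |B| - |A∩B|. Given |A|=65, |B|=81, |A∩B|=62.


|A ∪ B| = |A| + |B| - |A ∩ B|
= 65 + 81 - 62
= 84

|A ∪ B| = 84


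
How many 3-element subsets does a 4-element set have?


C(n,k) = n! / (k!(n-k)!)
C(4,3) = 4! / (3!1!)
= 4

C(4,3) = 4


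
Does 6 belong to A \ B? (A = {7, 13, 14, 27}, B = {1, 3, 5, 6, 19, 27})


A = {7, 13, 14, 27}, B = {1, 3, 5, 6, 19, 27}
A \ B = elements in A but not in B
A \ B = {7, 13, 14}
Checking if 6 ∈ A \ B
6 is not in A \ B → False

6 ∉ A \ B


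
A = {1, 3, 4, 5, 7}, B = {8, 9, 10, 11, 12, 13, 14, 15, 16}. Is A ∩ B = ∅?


Disjoint means A ∩ B = ∅.
A ∩ B = ∅
A ∩ B = ∅, so A and B are disjoint.

Yes, A and B are disjoint


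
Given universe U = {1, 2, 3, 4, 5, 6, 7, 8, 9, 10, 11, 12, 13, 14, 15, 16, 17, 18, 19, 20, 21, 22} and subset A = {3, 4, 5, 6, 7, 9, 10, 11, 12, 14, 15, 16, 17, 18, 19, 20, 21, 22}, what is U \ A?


Aᶜ = U \ A = elements in U but not in A
U = {1, 2, 3, 4, 5, 6, 7, 8, 9, 10, 11, 12, 13, 14, 15, 16, 17, 18, 19, 20, 21, 22}
A = {3, 4, 5, 6, 7, 9, 10, 11, 12, 14, 15, 16, 17, 18, 19, 20, 21, 22}
Aᶜ = {1, 2, 8, 13}

Aᶜ = {1, 2, 8, 13}


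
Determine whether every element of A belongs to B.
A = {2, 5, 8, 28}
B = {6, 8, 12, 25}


A ⊆ B means every element of A is in B.
Elements in A not in B: {2, 5, 28}
So A ⊄ B.

No, A ⊄ B


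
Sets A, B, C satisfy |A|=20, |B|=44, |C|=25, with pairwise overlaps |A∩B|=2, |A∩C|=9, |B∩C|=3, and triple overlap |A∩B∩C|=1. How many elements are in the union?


|A∪B∪C| = |A|+|B|+|C| - |A∩B|-|A∩C|-|B∩C| + |A∩B∩C|
= 20+44+25 - 2-9-3 + 1
= 89 - 14 + 1
= 76

|A ∪ B ∪ C| = 76


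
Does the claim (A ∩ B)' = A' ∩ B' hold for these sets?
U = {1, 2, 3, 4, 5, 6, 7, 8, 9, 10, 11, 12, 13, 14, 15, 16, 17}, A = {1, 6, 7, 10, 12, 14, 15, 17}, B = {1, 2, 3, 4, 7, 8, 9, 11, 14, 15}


LHS: A ∩ B = {1, 7, 14, 15}
(A ∩ B)' = U \ (A ∩ B) = {2, 3, 4, 5, 6, 8, 9, 10, 11, 12, 13, 16, 17}
A' = {2, 3, 4, 5, 8, 9, 11, 13, 16}, B' = {5, 6, 10, 12, 13, 16, 17}
Claimed RHS: A' ∩ B' = {5, 13, 16}
Identity is INVALID: LHS = {2, 3, 4, 5, 6, 8, 9, 10, 11, 12, 13, 16, 17} but the RHS claimed here equals {5, 13, 16}. The correct form is (A ∩ B)' = A' ∪ B'.

Identity is invalid: (A ∩ B)' = {2, 3, 4, 5, 6, 8, 9, 10, 11, 12, 13, 16, 17} but A' ∩ B' = {5, 13, 16}. The correct De Morgan law is (A ∩ B)' = A' ∪ B'.


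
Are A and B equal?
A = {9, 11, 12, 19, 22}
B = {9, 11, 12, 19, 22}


Two sets are equal iff they have exactly the same elements.
A = {9, 11, 12, 19, 22}
B = {9, 11, 12, 19, 22}
Same elements → A = B

Yes, A = B


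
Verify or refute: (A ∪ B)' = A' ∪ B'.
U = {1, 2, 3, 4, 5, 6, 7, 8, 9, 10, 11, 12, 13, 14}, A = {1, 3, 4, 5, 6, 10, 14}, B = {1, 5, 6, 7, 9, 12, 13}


LHS: A ∪ B = {1, 3, 4, 5, 6, 7, 9, 10, 12, 13, 14}
(A ∪ B)' = U \ (A ∪ B) = {2, 8, 11}
A' = {2, 7, 8, 9, 11, 12, 13}, B' = {2, 3, 4, 8, 10, 11, 14}
Claimed RHS: A' ∪ B' = {2, 3, 4, 7, 8, 9, 10, 11, 12, 13, 14}
Identity is INVALID: LHS = {2, 8, 11} but the RHS claimed here equals {2, 3, 4, 7, 8, 9, 10, 11, 12, 13, 14}. The correct form is (A ∪ B)' = A' ∩ B'.

Identity is invalid: (A ∪ B)' = {2, 8, 11} but A' ∪ B' = {2, 3, 4, 7, 8, 9, 10, 11, 12, 13, 14}. The correct De Morgan law is (A ∪ B)' = A' ∩ B'.


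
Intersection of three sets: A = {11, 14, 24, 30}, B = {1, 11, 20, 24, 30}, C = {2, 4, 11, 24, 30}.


A ∩ B = {11, 24, 30}
(A ∩ B) ∩ C = {11, 24, 30}

A ∩ B ∩ C = {11, 24, 30}


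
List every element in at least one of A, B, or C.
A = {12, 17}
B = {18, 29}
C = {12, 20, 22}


A ∪ B = {12, 17, 18, 29}
(A ∪ B) ∪ C = {12, 17, 18, 20, 22, 29}

A ∪ B ∪ C = {12, 17, 18, 20, 22, 29}


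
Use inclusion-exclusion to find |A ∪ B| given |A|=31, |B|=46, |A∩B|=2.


|A ∪ B| = |A| + |B| - |A ∩ B|
= 31 + 46 - 2
= 75

|A ∪ B| = 75


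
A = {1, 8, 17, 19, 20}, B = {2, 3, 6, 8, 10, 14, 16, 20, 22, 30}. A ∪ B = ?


A ∪ B = all elements in A or B (or both)
A = {1, 8, 17, 19, 20}
B = {2, 3, 6, 8, 10, 14, 16, 20, 22, 30}
A ∪ B = {1, 2, 3, 6, 8, 10, 14, 16, 17, 19, 20, 22, 30}

A ∪ B = {1, 2, 3, 6, 8, 10, 14, 16, 17, 19, 20, 22, 30}


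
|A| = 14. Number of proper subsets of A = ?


Total subsets = 2^n = 2^14 = 16384
Proper subsets exclude the set itself: 2^n - 1
= 16384 - 1
= 16383

Number of proper subsets = 16383


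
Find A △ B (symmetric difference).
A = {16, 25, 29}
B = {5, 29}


A △ B = (A \ B) ∪ (B \ A) = elements in exactly one of A or B
A \ B = {16, 25}
B \ A = {5}
A △ B = {5, 16, 25}

A △ B = {5, 16, 25}


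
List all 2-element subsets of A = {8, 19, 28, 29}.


|A| = 4, so A has C(4,2) = 6 subsets of size 2.
Enumerate by choosing 2 elements from A at a time:
{8, 19}, {8, 28}, {8, 29}, {19, 28}, {19, 29}, {28, 29}

2-element subsets (6 total): {8, 19}, {8, 28}, {8, 29}, {19, 28}, {19, 29}, {28, 29}


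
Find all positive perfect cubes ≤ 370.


Checking each candidate:
Condition: positive perfect cubes ≤ 370
Result = {1, 8, 27, 64, 125, 216, 343}

{1, 8, 27, 64, 125, 216, 343}


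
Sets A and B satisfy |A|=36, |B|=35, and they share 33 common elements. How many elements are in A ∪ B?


|A ∪ B| = |A| + |B| - |A ∩ B|
= 36 + 35 - 33
= 38

|A ∪ B| = 38


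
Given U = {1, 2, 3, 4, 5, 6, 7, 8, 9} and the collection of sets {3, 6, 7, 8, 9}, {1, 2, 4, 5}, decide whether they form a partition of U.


A partition requires: (1) non-empty parts, (2) pairwise disjoint, (3) union = U
Parts: {3, 6, 7, 8, 9}, {1, 2, 4, 5}
Union of parts: {1, 2, 3, 4, 5, 6, 7, 8, 9}
U = {1, 2, 3, 4, 5, 6, 7, 8, 9}
All non-empty? True
Pairwise disjoint? True
Covers U? True

Yes, valid partition


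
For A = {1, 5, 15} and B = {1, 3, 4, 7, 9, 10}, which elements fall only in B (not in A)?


A = {1, 5, 15}
B = {1, 3, 4, 7, 9, 10}
Region: only in B (not in A)
Elements: {3, 4, 7, 9, 10}

Elements only in B (not in A): {3, 4, 7, 9, 10}


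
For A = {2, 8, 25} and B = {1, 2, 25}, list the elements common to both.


A ∩ B = elements in both A and B
A = {2, 8, 25}
B = {1, 2, 25}
A ∩ B = {2, 25}

A ∩ B = {2, 25}


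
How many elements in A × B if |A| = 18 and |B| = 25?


|A × B| = |A| × |B|
= 18 × 25
= 450

|A × B| = 450


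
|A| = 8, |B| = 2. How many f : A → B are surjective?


n = |A| = 8, k = |B| = 2. Surjections via inclusion-exclusion:
S(n,k) = Σ(-1)^i × C(k,i) × (k-i)^n, i=0 to k
i=0: (-1)^0×C(2,0)×2^8 = 256
i=1: (-1)^1×C(2,1)×1^8 = -2
i=2: (-1)^2×C(2,2)×0^8 = 0
Total = 254

Number of surjections = 254


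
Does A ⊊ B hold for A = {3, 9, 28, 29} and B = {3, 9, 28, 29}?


A ⊂ B requires: A ⊆ B AND A ≠ B.
A ⊆ B? Yes
A = B? Yes
A = B, so A is not a PROPER subset.

No, A is not a proper subset of B


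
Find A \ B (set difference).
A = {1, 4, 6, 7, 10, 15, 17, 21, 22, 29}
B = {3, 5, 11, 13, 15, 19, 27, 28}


A \ B = elements in A but not in B
A = {1, 4, 6, 7, 10, 15, 17, 21, 22, 29}
B = {3, 5, 11, 13, 15, 19, 27, 28}
Remove from A any elements in B
A \ B = {1, 4, 6, 7, 10, 17, 21, 22, 29}

A \ B = {1, 4, 6, 7, 10, 17, 21, 22, 29}


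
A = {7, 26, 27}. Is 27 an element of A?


A = {7, 26, 27}
Checking if 27 is in A
27 is in A → True

27 ∈ A


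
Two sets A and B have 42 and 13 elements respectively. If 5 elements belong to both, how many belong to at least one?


|A ∪ B| = |A| + |B| - |A ∩ B|
= 42 + 13 - 5
= 50

|A ∪ B| = 50


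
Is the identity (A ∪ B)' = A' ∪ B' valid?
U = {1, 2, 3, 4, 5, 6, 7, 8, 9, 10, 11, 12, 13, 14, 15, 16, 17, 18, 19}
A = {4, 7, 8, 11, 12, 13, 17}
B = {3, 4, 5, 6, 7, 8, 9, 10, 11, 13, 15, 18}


LHS: A ∪ B = {3, 4, 5, 6, 7, 8, 9, 10, 11, 12, 13, 15, 17, 18}
(A ∪ B)' = U \ (A ∪ B) = {1, 2, 14, 16, 19}
A' = {1, 2, 3, 5, 6, 9, 10, 14, 15, 16, 18, 19}, B' = {1, 2, 12, 14, 16, 17, 19}
Claimed RHS: A' ∪ B' = {1, 2, 3, 5, 6, 9, 10, 12, 14, 15, 16, 17, 18, 19}
Identity is INVALID: LHS = {1, 2, 14, 16, 19} but the RHS claimed here equals {1, 2, 3, 5, 6, 9, 10, 12, 14, 15, 16, 17, 18, 19}. The correct form is (A ∪ B)' = A' ∩ B'.

Identity is invalid: (A ∪ B)' = {1, 2, 14, 16, 19} but A' ∪ B' = {1, 2, 3, 5, 6, 9, 10, 12, 14, 15, 16, 17, 18, 19}. The correct De Morgan law is (A ∪ B)' = A' ∩ B'.


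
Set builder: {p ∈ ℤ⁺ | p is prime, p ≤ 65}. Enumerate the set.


Checking each candidate:
Condition: primes ≤ 65
Result = {2, 3, 5, 7, 11, 13, 17, 19, 23, 29, 31, 37, 41, 43, 47, 53, 59, 61}

{2, 3, 5, 7, 11, 13, 17, 19, 23, 29, 31, 37, 41, 43, 47, 53, 59, 61}


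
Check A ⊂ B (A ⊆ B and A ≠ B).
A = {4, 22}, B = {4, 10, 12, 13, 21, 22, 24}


A ⊂ B requires: A ⊆ B AND A ≠ B.
A ⊆ B? Yes
A = B? No
A ⊂ B: Yes (A is a proper subset of B)

Yes, A ⊂ B


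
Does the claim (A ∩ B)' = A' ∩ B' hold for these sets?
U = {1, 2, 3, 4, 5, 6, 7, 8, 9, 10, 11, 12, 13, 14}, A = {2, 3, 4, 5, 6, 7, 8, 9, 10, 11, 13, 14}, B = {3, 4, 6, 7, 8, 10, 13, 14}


LHS: A ∩ B = {3, 4, 6, 7, 8, 10, 13, 14}
(A ∩ B)' = U \ (A ∩ B) = {1, 2, 5, 9, 11, 12}
A' = {1, 12}, B' = {1, 2, 5, 9, 11, 12}
Claimed RHS: A' ∩ B' = {1, 12}
Identity is INVALID: LHS = {1, 2, 5, 9, 11, 12} but the RHS claimed here equals {1, 12}. The correct form is (A ∩ B)' = A' ∪ B'.

Identity is invalid: (A ∩ B)' = {1, 2, 5, 9, 11, 12} but A' ∩ B' = {1, 12}. The correct De Morgan law is (A ∩ B)' = A' ∪ B'.


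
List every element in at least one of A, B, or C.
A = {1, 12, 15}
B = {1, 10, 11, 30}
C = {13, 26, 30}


A ∪ B = {1, 10, 11, 12, 15, 30}
(A ∪ B) ∪ C = {1, 10, 11, 12, 13, 15, 26, 30}

A ∪ B ∪ C = {1, 10, 11, 12, 13, 15, 26, 30}


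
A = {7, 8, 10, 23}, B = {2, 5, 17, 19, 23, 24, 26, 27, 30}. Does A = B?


Two sets are equal iff they have exactly the same elements.
A = {7, 8, 10, 23}
B = {2, 5, 17, 19, 23, 24, 26, 27, 30}
Differences: {2, 5, 7, 8, 10, 17, 19, 24, 26, 27, 30}
A ≠ B

No, A ≠ B
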